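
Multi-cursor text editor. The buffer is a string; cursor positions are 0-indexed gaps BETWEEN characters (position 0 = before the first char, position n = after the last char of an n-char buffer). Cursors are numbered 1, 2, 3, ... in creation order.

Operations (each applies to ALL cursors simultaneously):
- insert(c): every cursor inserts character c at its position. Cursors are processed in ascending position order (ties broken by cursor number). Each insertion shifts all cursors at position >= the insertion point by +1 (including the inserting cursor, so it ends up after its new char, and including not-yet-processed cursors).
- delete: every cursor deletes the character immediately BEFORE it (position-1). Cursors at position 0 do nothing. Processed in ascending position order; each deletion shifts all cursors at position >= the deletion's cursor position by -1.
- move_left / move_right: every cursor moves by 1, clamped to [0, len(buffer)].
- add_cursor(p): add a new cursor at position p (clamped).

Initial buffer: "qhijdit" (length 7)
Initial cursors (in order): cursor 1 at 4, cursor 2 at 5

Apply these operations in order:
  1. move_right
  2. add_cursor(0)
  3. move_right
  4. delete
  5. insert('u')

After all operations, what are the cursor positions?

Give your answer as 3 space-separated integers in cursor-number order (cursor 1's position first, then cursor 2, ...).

After op 1 (move_right): buffer="qhijdit" (len 7), cursors c1@5 c2@6, authorship .......
After op 2 (add_cursor(0)): buffer="qhijdit" (len 7), cursors c3@0 c1@5 c2@6, authorship .......
After op 3 (move_right): buffer="qhijdit" (len 7), cursors c3@1 c1@6 c2@7, authorship .......
After op 4 (delete): buffer="hijd" (len 4), cursors c3@0 c1@4 c2@4, authorship ....
After op 5 (insert('u')): buffer="uhijduu" (len 7), cursors c3@1 c1@7 c2@7, authorship 3....12

Answer: 7 7 1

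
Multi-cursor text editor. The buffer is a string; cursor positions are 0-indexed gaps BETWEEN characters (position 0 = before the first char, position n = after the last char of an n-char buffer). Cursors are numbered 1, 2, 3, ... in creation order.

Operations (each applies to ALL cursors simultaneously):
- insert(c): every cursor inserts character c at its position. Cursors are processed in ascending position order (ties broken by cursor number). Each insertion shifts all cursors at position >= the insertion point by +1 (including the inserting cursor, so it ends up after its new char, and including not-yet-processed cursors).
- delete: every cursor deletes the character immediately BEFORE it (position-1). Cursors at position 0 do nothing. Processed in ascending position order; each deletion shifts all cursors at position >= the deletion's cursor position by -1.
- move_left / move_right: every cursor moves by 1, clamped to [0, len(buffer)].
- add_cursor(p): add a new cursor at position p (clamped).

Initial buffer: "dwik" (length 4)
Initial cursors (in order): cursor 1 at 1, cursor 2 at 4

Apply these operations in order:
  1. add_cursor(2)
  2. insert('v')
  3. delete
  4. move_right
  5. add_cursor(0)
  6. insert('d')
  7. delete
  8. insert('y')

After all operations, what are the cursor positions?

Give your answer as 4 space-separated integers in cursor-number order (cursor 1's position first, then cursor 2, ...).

Answer: 4 8 6 1

Derivation:
After op 1 (add_cursor(2)): buffer="dwik" (len 4), cursors c1@1 c3@2 c2@4, authorship ....
After op 2 (insert('v')): buffer="dvwvikv" (len 7), cursors c1@2 c3@4 c2@7, authorship .1.3..2
After op 3 (delete): buffer="dwik" (len 4), cursors c1@1 c3@2 c2@4, authorship ....
After op 4 (move_right): buffer="dwik" (len 4), cursors c1@2 c3@3 c2@4, authorship ....
After op 5 (add_cursor(0)): buffer="dwik" (len 4), cursors c4@0 c1@2 c3@3 c2@4, authorship ....
After op 6 (insert('d')): buffer="ddwdidkd" (len 8), cursors c4@1 c1@4 c3@6 c2@8, authorship 4..1.3.2
After op 7 (delete): buffer="dwik" (len 4), cursors c4@0 c1@2 c3@3 c2@4, authorship ....
After op 8 (insert('y')): buffer="ydwyiyky" (len 8), cursors c4@1 c1@4 c3@6 c2@8, authorship 4..1.3.2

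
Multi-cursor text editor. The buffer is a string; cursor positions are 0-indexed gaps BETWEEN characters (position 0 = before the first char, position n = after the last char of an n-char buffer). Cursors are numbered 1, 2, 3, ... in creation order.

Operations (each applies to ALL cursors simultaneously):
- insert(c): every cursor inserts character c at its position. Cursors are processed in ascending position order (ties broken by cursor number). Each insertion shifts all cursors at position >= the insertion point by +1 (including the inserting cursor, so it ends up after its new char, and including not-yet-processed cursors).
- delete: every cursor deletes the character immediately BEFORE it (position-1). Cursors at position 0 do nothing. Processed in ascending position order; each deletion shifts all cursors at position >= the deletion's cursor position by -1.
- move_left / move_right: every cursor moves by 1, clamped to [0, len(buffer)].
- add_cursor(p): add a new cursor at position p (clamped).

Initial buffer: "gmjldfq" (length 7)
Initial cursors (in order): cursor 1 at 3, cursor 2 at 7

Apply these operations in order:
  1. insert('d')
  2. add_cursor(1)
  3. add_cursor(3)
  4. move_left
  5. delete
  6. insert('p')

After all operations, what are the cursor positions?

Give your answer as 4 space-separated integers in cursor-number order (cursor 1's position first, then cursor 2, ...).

After op 1 (insert('d')): buffer="gmjdldfqd" (len 9), cursors c1@4 c2@9, authorship ...1....2
After op 2 (add_cursor(1)): buffer="gmjdldfqd" (len 9), cursors c3@1 c1@4 c2@9, authorship ...1....2
After op 3 (add_cursor(3)): buffer="gmjdldfqd" (len 9), cursors c3@1 c4@3 c1@4 c2@9, authorship ...1....2
After op 4 (move_left): buffer="gmjdldfqd" (len 9), cursors c3@0 c4@2 c1@3 c2@8, authorship ...1....2
After op 5 (delete): buffer="gdldfd" (len 6), cursors c3@0 c1@1 c4@1 c2@5, authorship .1...2
After op 6 (insert('p')): buffer="pgppdldfpd" (len 10), cursors c3@1 c1@4 c4@4 c2@9, authorship 3.141...22

Answer: 4 9 1 4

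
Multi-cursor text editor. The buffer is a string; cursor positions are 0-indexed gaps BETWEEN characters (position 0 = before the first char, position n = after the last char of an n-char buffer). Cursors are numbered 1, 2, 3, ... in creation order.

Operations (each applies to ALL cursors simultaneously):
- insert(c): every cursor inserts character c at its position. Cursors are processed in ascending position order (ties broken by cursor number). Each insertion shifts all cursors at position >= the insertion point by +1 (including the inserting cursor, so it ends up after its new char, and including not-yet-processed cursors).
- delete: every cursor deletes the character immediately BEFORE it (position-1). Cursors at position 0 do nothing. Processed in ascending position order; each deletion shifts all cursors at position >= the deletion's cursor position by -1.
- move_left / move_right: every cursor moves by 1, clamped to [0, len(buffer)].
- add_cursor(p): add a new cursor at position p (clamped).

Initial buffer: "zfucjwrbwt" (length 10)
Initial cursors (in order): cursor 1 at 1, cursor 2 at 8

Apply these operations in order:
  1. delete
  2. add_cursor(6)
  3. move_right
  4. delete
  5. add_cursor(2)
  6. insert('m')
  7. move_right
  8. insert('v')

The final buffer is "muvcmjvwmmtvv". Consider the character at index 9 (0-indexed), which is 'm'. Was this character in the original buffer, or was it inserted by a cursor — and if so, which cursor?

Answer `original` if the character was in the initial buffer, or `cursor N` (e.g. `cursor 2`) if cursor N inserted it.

Answer: cursor 3

Derivation:
After op 1 (delete): buffer="fucjwrwt" (len 8), cursors c1@0 c2@6, authorship ........
After op 2 (add_cursor(6)): buffer="fucjwrwt" (len 8), cursors c1@0 c2@6 c3@6, authorship ........
After op 3 (move_right): buffer="fucjwrwt" (len 8), cursors c1@1 c2@7 c3@7, authorship ........
After op 4 (delete): buffer="ucjwt" (len 5), cursors c1@0 c2@4 c3@4, authorship .....
After op 5 (add_cursor(2)): buffer="ucjwt" (len 5), cursors c1@0 c4@2 c2@4 c3@4, authorship .....
After op 6 (insert('m')): buffer="mucmjwmmt" (len 9), cursors c1@1 c4@4 c2@8 c3@8, authorship 1..4..23.
After op 7 (move_right): buffer="mucmjwmmt" (len 9), cursors c1@2 c4@5 c2@9 c3@9, authorship 1..4..23.
After op 8 (insert('v')): buffer="muvcmjvwmmtvv" (len 13), cursors c1@3 c4@7 c2@13 c3@13, authorship 1.1.4.4.23.23
Authorship (.=original, N=cursor N): 1 . 1 . 4 . 4 . 2 3 . 2 3
Index 9: author = 3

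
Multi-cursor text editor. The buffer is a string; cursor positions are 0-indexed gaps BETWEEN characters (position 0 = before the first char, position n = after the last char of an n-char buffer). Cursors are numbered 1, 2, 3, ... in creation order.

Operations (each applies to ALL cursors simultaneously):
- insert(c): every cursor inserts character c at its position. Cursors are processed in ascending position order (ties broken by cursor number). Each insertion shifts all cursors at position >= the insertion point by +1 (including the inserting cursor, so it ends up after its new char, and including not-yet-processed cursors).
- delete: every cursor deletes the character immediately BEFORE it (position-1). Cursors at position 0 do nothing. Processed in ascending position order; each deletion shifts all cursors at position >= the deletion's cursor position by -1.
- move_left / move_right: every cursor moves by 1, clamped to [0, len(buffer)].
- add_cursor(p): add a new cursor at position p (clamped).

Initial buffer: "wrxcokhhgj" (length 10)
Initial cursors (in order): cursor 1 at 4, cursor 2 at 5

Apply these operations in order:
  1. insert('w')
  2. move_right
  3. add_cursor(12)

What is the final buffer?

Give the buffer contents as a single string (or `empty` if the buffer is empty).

Answer: wrxcwowkhhgj

Derivation:
After op 1 (insert('w')): buffer="wrxcwowkhhgj" (len 12), cursors c1@5 c2@7, authorship ....1.2.....
After op 2 (move_right): buffer="wrxcwowkhhgj" (len 12), cursors c1@6 c2@8, authorship ....1.2.....
After op 3 (add_cursor(12)): buffer="wrxcwowkhhgj" (len 12), cursors c1@6 c2@8 c3@12, authorship ....1.2.....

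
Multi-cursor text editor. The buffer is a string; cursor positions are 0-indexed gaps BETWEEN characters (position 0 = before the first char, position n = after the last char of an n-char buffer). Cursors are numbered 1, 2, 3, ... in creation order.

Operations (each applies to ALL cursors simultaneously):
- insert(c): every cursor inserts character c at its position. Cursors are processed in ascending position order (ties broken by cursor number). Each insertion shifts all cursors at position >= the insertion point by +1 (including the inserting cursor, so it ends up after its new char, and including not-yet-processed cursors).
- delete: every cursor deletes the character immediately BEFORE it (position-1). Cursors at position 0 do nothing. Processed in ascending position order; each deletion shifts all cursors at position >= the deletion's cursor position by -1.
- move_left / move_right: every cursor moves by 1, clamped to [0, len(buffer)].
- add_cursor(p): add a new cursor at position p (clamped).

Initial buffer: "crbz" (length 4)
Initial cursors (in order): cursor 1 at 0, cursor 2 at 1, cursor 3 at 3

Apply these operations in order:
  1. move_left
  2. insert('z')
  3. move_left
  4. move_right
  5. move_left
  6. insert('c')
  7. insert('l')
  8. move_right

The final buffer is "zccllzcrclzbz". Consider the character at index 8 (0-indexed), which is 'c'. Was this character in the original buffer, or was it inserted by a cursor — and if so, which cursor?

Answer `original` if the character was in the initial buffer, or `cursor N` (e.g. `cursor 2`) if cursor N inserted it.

After op 1 (move_left): buffer="crbz" (len 4), cursors c1@0 c2@0 c3@2, authorship ....
After op 2 (insert('z')): buffer="zzcrzbz" (len 7), cursors c1@2 c2@2 c3@5, authorship 12..3..
After op 3 (move_left): buffer="zzcrzbz" (len 7), cursors c1@1 c2@1 c3@4, authorship 12..3..
After op 4 (move_right): buffer="zzcrzbz" (len 7), cursors c1@2 c2@2 c3@5, authorship 12..3..
After op 5 (move_left): buffer="zzcrzbz" (len 7), cursors c1@1 c2@1 c3@4, authorship 12..3..
After op 6 (insert('c')): buffer="zcczcrczbz" (len 10), cursors c1@3 c2@3 c3@7, authorship 1122..33..
After op 7 (insert('l')): buffer="zccllzcrclzbz" (len 13), cursors c1@5 c2@5 c3@10, authorship 112122..333..
After op 8 (move_right): buffer="zccllzcrclzbz" (len 13), cursors c1@6 c2@6 c3@11, authorship 112122..333..
Authorship (.=original, N=cursor N): 1 1 2 1 2 2 . . 3 3 3 . .
Index 8: author = 3

Answer: cursor 3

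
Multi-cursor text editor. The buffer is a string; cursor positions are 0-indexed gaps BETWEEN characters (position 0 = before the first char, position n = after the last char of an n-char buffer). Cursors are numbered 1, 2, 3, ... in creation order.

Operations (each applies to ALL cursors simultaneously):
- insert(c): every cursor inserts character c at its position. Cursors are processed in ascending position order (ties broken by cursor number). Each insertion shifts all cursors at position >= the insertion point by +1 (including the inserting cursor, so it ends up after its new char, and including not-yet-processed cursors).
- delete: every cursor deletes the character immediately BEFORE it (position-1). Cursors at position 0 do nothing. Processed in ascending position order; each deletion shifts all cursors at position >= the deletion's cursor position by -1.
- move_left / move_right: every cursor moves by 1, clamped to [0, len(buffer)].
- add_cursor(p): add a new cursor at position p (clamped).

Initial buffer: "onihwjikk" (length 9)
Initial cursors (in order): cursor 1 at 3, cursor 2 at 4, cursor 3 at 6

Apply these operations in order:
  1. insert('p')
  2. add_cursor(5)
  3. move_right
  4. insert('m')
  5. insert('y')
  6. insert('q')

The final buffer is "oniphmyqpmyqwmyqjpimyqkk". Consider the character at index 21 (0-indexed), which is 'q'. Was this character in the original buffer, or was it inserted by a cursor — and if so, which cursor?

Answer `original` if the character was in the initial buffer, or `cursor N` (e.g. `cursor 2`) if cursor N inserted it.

After op 1 (insert('p')): buffer="oniphpwjpikk" (len 12), cursors c1@4 c2@6 c3@9, authorship ...1.2..3...
After op 2 (add_cursor(5)): buffer="oniphpwjpikk" (len 12), cursors c1@4 c4@5 c2@6 c3@9, authorship ...1.2..3...
After op 3 (move_right): buffer="oniphpwjpikk" (len 12), cursors c1@5 c4@6 c2@7 c3@10, authorship ...1.2..3...
After op 4 (insert('m')): buffer="oniphmpmwmjpimkk" (len 16), cursors c1@6 c4@8 c2@10 c3@14, authorship ...1.124.2.3.3..
After op 5 (insert('y')): buffer="oniphmypmywmyjpimykk" (len 20), cursors c1@7 c4@10 c2@13 c3@18, authorship ...1.11244.22.3.33..
After op 6 (insert('q')): buffer="oniphmyqpmyqwmyqjpimyqkk" (len 24), cursors c1@8 c4@12 c2@16 c3@22, authorship ...1.1112444.222.3.333..
Authorship (.=original, N=cursor N): . . . 1 . 1 1 1 2 4 4 4 . 2 2 2 . 3 . 3 3 3 . .
Index 21: author = 3

Answer: cursor 3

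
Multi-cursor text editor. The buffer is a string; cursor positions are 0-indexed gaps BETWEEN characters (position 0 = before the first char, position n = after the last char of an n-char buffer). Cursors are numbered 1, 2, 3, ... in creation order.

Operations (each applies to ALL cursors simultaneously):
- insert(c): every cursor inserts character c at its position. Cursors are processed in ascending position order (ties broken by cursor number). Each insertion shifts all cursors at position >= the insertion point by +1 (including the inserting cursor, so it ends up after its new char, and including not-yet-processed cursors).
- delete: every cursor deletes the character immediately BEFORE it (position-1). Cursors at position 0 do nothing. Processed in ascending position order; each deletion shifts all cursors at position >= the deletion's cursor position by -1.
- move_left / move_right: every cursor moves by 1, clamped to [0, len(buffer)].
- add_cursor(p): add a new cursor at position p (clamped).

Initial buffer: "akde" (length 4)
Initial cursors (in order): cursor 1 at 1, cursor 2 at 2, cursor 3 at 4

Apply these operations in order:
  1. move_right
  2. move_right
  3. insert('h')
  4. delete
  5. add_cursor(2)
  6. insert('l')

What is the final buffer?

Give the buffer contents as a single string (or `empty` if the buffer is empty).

After op 1 (move_right): buffer="akde" (len 4), cursors c1@2 c2@3 c3@4, authorship ....
After op 2 (move_right): buffer="akde" (len 4), cursors c1@3 c2@4 c3@4, authorship ....
After op 3 (insert('h')): buffer="akdhehh" (len 7), cursors c1@4 c2@7 c3@7, authorship ...1.23
After op 4 (delete): buffer="akde" (len 4), cursors c1@3 c2@4 c3@4, authorship ....
After op 5 (add_cursor(2)): buffer="akde" (len 4), cursors c4@2 c1@3 c2@4 c3@4, authorship ....
After op 6 (insert('l')): buffer="akldlell" (len 8), cursors c4@3 c1@5 c2@8 c3@8, authorship ..4.1.23

Answer: akldlell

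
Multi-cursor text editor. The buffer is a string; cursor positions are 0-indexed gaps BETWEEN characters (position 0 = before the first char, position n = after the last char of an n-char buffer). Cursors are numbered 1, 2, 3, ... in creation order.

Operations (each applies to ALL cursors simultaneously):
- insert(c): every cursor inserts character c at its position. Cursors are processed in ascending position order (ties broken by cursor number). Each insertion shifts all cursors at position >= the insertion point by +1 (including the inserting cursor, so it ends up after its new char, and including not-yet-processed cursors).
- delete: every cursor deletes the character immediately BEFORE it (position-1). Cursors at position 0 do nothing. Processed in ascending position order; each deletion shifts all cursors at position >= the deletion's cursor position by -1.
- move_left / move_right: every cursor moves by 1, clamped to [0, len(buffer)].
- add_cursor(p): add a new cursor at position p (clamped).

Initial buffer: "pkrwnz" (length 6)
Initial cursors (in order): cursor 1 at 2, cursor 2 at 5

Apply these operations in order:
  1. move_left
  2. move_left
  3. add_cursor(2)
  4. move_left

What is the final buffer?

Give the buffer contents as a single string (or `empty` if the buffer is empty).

After op 1 (move_left): buffer="pkrwnz" (len 6), cursors c1@1 c2@4, authorship ......
After op 2 (move_left): buffer="pkrwnz" (len 6), cursors c1@0 c2@3, authorship ......
After op 3 (add_cursor(2)): buffer="pkrwnz" (len 6), cursors c1@0 c3@2 c2@3, authorship ......
After op 4 (move_left): buffer="pkrwnz" (len 6), cursors c1@0 c3@1 c2@2, authorship ......

Answer: pkrwnz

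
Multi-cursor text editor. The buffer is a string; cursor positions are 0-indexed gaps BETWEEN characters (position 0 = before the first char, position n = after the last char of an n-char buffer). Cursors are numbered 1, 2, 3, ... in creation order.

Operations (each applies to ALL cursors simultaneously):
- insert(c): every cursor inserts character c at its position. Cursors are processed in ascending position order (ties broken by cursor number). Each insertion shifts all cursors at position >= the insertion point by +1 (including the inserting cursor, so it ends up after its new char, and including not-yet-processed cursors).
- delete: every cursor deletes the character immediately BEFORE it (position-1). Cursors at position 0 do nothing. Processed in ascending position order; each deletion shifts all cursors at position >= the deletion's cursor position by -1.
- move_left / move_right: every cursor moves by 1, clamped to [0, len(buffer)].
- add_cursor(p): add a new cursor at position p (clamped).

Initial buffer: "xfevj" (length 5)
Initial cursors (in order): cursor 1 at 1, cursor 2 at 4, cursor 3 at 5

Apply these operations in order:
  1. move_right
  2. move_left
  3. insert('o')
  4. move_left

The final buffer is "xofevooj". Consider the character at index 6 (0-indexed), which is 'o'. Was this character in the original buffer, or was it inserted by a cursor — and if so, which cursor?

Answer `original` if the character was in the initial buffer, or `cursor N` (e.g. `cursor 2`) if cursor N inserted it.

After op 1 (move_right): buffer="xfevj" (len 5), cursors c1@2 c2@5 c3@5, authorship .....
After op 2 (move_left): buffer="xfevj" (len 5), cursors c1@1 c2@4 c3@4, authorship .....
After op 3 (insert('o')): buffer="xofevooj" (len 8), cursors c1@2 c2@7 c3@7, authorship .1...23.
After op 4 (move_left): buffer="xofevooj" (len 8), cursors c1@1 c2@6 c3@6, authorship .1...23.
Authorship (.=original, N=cursor N): . 1 . . . 2 3 .
Index 6: author = 3

Answer: cursor 3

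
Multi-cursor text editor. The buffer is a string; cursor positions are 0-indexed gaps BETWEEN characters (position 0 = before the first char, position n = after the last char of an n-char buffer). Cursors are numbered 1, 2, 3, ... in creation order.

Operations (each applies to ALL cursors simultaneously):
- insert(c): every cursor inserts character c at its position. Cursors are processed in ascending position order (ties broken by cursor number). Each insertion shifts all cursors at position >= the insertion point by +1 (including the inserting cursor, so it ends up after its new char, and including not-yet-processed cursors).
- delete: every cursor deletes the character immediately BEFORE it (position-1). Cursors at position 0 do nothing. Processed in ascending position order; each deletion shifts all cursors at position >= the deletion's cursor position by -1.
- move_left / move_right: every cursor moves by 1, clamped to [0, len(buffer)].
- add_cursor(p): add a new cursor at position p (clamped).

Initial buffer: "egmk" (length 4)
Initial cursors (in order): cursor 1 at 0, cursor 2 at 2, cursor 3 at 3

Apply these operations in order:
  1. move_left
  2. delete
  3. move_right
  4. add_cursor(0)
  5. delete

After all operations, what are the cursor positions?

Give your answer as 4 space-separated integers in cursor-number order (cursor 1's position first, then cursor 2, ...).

After op 1 (move_left): buffer="egmk" (len 4), cursors c1@0 c2@1 c3@2, authorship ....
After op 2 (delete): buffer="mk" (len 2), cursors c1@0 c2@0 c3@0, authorship ..
After op 3 (move_right): buffer="mk" (len 2), cursors c1@1 c2@1 c3@1, authorship ..
After op 4 (add_cursor(0)): buffer="mk" (len 2), cursors c4@0 c1@1 c2@1 c3@1, authorship ..
After op 5 (delete): buffer="k" (len 1), cursors c1@0 c2@0 c3@0 c4@0, authorship .

Answer: 0 0 0 0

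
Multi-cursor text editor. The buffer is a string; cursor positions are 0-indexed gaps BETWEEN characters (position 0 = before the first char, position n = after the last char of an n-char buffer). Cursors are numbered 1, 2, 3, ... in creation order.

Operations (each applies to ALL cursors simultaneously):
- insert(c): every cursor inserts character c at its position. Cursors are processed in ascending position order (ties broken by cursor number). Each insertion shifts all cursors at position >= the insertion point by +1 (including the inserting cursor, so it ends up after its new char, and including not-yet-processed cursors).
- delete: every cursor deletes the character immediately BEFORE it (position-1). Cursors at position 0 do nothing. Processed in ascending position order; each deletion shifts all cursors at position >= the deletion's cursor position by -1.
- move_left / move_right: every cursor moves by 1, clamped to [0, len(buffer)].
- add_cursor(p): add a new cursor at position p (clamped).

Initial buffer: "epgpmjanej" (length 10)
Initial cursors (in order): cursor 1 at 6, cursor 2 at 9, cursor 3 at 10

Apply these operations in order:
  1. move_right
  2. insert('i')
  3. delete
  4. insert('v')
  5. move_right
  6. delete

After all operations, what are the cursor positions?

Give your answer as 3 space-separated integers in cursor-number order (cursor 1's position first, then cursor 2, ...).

After op 1 (move_right): buffer="epgpmjanej" (len 10), cursors c1@7 c2@10 c3@10, authorship ..........
After op 2 (insert('i')): buffer="epgpmjainejii" (len 13), cursors c1@8 c2@13 c3@13, authorship .......1...23
After op 3 (delete): buffer="epgpmjanej" (len 10), cursors c1@7 c2@10 c3@10, authorship ..........
After op 4 (insert('v')): buffer="epgpmjavnejvv" (len 13), cursors c1@8 c2@13 c3@13, authorship .......1...23
After op 5 (move_right): buffer="epgpmjavnejvv" (len 13), cursors c1@9 c2@13 c3@13, authorship .......1...23
After op 6 (delete): buffer="epgpmjavej" (len 10), cursors c1@8 c2@10 c3@10, authorship .......1..

Answer: 8 10 10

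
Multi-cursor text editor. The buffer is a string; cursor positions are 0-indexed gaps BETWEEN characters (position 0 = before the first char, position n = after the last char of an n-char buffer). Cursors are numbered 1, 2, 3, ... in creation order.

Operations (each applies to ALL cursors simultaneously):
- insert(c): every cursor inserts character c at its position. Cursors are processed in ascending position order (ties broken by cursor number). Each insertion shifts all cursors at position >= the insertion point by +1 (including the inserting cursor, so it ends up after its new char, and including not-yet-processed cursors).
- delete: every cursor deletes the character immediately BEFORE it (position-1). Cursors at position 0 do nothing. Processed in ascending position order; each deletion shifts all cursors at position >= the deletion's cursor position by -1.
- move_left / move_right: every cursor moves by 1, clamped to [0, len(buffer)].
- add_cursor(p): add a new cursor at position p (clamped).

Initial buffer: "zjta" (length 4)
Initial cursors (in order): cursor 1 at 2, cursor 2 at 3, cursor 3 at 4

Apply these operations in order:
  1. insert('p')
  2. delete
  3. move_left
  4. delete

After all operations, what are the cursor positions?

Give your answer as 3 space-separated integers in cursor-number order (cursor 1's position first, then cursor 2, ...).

After op 1 (insert('p')): buffer="zjptpap" (len 7), cursors c1@3 c2@5 c3@7, authorship ..1.2.3
After op 2 (delete): buffer="zjta" (len 4), cursors c1@2 c2@3 c3@4, authorship ....
After op 3 (move_left): buffer="zjta" (len 4), cursors c1@1 c2@2 c3@3, authorship ....
After op 4 (delete): buffer="a" (len 1), cursors c1@0 c2@0 c3@0, authorship .

Answer: 0 0 0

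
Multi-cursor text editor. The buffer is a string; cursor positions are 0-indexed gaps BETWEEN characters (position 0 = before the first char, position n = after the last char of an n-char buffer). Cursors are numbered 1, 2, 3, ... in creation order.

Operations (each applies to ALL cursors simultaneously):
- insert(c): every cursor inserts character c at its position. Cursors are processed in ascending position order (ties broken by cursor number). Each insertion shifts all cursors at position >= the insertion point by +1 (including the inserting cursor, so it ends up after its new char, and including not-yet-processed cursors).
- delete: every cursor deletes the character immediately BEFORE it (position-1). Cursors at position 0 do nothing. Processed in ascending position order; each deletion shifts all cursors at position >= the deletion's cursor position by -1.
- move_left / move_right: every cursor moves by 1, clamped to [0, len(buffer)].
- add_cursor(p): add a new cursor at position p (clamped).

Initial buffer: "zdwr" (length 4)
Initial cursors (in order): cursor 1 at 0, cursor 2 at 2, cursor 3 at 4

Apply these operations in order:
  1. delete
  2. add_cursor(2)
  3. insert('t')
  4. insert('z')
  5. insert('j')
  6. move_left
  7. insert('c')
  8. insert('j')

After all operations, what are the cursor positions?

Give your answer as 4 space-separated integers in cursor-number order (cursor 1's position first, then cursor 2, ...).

After op 1 (delete): buffer="zw" (len 2), cursors c1@0 c2@1 c3@2, authorship ..
After op 2 (add_cursor(2)): buffer="zw" (len 2), cursors c1@0 c2@1 c3@2 c4@2, authorship ..
After op 3 (insert('t')): buffer="tztwtt" (len 6), cursors c1@1 c2@3 c3@6 c4@6, authorship 1.2.34
After op 4 (insert('z')): buffer="tzztzwttzz" (len 10), cursors c1@2 c2@5 c3@10 c4@10, authorship 11.22.3434
After op 5 (insert('j')): buffer="tzjztzjwttzzjj" (len 14), cursors c1@3 c2@7 c3@14 c4@14, authorship 111.222.343434
After op 6 (move_left): buffer="tzjztzjwttzzjj" (len 14), cursors c1@2 c2@6 c3@13 c4@13, authorship 111.222.343434
After op 7 (insert('c')): buffer="tzcjztzcjwttzzjccj" (len 18), cursors c1@3 c2@8 c3@17 c4@17, authorship 1111.2222.34343344
After op 8 (insert('j')): buffer="tzcjjztzcjjwttzzjccjjj" (len 22), cursors c1@4 c2@10 c3@21 c4@21, authorship 11111.22222.3434334344

Answer: 4 10 21 21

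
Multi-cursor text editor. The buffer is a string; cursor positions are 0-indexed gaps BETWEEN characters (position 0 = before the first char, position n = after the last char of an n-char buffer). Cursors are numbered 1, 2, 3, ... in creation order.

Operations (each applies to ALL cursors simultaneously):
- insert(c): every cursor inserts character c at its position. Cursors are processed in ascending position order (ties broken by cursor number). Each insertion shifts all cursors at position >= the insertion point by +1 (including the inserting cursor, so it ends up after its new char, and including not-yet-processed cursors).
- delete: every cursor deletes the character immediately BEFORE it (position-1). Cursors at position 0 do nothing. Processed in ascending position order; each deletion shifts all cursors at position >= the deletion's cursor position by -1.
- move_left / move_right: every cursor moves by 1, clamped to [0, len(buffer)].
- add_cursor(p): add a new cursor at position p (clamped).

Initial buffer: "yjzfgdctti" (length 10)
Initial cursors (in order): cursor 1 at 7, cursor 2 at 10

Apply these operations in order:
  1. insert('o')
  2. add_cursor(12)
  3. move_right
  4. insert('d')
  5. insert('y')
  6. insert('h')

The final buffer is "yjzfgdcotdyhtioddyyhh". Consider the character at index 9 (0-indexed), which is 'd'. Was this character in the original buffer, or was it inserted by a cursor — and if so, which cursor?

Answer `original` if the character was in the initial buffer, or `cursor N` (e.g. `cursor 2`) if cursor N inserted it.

Answer: cursor 1

Derivation:
After op 1 (insert('o')): buffer="yjzfgdcottio" (len 12), cursors c1@8 c2@12, authorship .......1...2
After op 2 (add_cursor(12)): buffer="yjzfgdcottio" (len 12), cursors c1@8 c2@12 c3@12, authorship .......1...2
After op 3 (move_right): buffer="yjzfgdcottio" (len 12), cursors c1@9 c2@12 c3@12, authorship .......1...2
After op 4 (insert('d')): buffer="yjzfgdcotdtiodd" (len 15), cursors c1@10 c2@15 c3@15, authorship .......1.1..223
After op 5 (insert('y')): buffer="yjzfgdcotdytioddyy" (len 18), cursors c1@11 c2@18 c3@18, authorship .......1.11..22323
After op 6 (insert('h')): buffer="yjzfgdcotdyhtioddyyhh" (len 21), cursors c1@12 c2@21 c3@21, authorship .......1.111..2232323
Authorship (.=original, N=cursor N): . . . . . . . 1 . 1 1 1 . . 2 2 3 2 3 2 3
Index 9: author = 1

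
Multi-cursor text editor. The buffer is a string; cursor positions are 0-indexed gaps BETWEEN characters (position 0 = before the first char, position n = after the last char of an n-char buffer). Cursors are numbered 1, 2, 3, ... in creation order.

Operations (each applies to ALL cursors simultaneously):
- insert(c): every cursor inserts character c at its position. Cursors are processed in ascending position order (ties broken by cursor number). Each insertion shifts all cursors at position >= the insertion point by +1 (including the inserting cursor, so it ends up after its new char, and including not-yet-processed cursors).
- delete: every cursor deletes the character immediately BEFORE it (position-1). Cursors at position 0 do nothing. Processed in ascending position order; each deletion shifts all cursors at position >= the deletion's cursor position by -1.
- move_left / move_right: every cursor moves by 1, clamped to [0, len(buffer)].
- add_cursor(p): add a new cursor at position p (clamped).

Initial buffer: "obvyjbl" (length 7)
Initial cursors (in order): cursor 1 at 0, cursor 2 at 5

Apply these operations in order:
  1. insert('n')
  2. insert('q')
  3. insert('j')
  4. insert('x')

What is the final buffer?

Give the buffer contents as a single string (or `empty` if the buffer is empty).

After op 1 (insert('n')): buffer="nobvyjnbl" (len 9), cursors c1@1 c2@7, authorship 1.....2..
After op 2 (insert('q')): buffer="nqobvyjnqbl" (len 11), cursors c1@2 c2@9, authorship 11.....22..
After op 3 (insert('j')): buffer="nqjobvyjnqjbl" (len 13), cursors c1@3 c2@11, authorship 111.....222..
After op 4 (insert('x')): buffer="nqjxobvyjnqjxbl" (len 15), cursors c1@4 c2@13, authorship 1111.....2222..

Answer: nqjxobvyjnqjxbl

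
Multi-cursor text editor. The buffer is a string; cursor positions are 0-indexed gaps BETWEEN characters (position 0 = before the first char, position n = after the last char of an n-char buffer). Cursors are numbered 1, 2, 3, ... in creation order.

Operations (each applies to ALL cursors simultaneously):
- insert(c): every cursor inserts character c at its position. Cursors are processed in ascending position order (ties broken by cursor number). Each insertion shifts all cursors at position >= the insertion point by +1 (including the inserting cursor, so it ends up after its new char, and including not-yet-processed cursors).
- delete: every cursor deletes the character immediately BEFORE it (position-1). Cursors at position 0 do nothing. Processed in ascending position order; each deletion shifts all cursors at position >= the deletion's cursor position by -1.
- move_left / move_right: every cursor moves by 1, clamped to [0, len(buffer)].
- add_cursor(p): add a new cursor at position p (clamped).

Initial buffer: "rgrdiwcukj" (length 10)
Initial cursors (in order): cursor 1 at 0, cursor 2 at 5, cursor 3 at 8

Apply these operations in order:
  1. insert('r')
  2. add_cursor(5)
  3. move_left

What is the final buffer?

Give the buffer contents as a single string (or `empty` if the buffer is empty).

After op 1 (insert('r')): buffer="rrgrdirwcurkj" (len 13), cursors c1@1 c2@7 c3@11, authorship 1.....2...3..
After op 2 (add_cursor(5)): buffer="rrgrdirwcurkj" (len 13), cursors c1@1 c4@5 c2@7 c3@11, authorship 1.....2...3..
After op 3 (move_left): buffer="rrgrdirwcurkj" (len 13), cursors c1@0 c4@4 c2@6 c3@10, authorship 1.....2...3..

Answer: rrgrdirwcurkj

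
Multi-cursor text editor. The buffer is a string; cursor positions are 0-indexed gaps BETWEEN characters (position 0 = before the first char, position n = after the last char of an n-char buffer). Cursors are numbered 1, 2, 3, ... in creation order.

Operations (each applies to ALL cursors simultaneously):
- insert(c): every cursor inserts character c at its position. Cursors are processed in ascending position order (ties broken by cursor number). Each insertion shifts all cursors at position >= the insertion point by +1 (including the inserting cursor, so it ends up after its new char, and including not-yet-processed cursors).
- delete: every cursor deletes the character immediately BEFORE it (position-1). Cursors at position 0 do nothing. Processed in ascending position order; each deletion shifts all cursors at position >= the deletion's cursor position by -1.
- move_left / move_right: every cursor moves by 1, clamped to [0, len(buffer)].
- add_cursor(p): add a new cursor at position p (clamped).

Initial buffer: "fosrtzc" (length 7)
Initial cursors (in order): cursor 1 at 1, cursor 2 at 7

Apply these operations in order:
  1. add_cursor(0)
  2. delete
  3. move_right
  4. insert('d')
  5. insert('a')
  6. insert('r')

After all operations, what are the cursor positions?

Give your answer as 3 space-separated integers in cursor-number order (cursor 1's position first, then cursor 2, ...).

After op 1 (add_cursor(0)): buffer="fosrtzc" (len 7), cursors c3@0 c1@1 c2@7, authorship .......
After op 2 (delete): buffer="osrtz" (len 5), cursors c1@0 c3@0 c2@5, authorship .....
After op 3 (move_right): buffer="osrtz" (len 5), cursors c1@1 c3@1 c2@5, authorship .....
After op 4 (insert('d')): buffer="oddsrtzd" (len 8), cursors c1@3 c3@3 c2@8, authorship .13....2
After op 5 (insert('a')): buffer="oddaasrtzda" (len 11), cursors c1@5 c3@5 c2@11, authorship .1313....22
After op 6 (insert('r')): buffer="oddaarrsrtzdar" (len 14), cursors c1@7 c3@7 c2@14, authorship .131313....222

Answer: 7 14 7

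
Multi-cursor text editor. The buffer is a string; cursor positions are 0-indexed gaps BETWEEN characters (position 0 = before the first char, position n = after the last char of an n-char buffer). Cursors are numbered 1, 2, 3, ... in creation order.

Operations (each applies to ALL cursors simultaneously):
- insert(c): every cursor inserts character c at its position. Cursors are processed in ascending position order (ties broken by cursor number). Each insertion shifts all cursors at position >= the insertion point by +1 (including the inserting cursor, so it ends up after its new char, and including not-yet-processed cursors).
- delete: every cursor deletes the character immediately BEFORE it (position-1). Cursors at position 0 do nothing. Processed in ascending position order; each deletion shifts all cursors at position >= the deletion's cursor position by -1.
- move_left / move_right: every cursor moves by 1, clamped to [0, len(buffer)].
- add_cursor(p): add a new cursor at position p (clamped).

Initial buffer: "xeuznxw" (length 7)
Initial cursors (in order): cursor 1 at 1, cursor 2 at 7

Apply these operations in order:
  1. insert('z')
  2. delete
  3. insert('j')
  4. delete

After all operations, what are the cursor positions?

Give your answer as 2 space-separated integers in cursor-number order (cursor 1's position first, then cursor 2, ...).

After op 1 (insert('z')): buffer="xzeuznxwz" (len 9), cursors c1@2 c2@9, authorship .1......2
After op 2 (delete): buffer="xeuznxw" (len 7), cursors c1@1 c2@7, authorship .......
After op 3 (insert('j')): buffer="xjeuznxwj" (len 9), cursors c1@2 c2@9, authorship .1......2
After op 4 (delete): buffer="xeuznxw" (len 7), cursors c1@1 c2@7, authorship .......

Answer: 1 7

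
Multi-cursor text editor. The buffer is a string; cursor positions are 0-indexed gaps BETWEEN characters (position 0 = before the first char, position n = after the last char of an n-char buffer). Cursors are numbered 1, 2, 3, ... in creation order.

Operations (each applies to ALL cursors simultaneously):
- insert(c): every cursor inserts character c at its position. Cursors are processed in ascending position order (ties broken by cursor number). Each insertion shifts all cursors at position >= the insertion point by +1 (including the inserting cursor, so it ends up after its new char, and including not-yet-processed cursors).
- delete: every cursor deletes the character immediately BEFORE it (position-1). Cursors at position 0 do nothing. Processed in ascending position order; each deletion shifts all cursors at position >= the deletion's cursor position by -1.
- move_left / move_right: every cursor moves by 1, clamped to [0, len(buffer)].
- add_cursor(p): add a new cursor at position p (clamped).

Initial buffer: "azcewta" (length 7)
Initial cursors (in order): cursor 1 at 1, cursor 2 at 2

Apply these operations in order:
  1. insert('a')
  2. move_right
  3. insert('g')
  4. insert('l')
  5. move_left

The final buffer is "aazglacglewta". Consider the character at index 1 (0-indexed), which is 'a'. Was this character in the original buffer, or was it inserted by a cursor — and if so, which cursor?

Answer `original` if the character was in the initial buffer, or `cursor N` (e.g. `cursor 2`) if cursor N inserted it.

After op 1 (insert('a')): buffer="aazacewta" (len 9), cursors c1@2 c2@4, authorship .1.2.....
After op 2 (move_right): buffer="aazacewta" (len 9), cursors c1@3 c2@5, authorship .1.2.....
After op 3 (insert('g')): buffer="aazgacgewta" (len 11), cursors c1@4 c2@7, authorship .1.12.2....
After op 4 (insert('l')): buffer="aazglacglewta" (len 13), cursors c1@5 c2@9, authorship .1.112.22....
After op 5 (move_left): buffer="aazglacglewta" (len 13), cursors c1@4 c2@8, authorship .1.112.22....
Authorship (.=original, N=cursor N): . 1 . 1 1 2 . 2 2 . . . .
Index 1: author = 1

Answer: cursor 1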